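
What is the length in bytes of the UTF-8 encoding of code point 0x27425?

U+27425 = 0x27425. UTF-8 uses 1 byte below 0x80, 2 below 0x800, 3 below 0x10000, 4 up to 0x10FFFF. 0x27425 is in U+10000–U+10FFFF → 4 bytes.

4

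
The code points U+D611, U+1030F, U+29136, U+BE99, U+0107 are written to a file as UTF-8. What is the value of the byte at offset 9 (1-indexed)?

0xA9

1-indexed offset 9 is 0-indexed offset 8.
U+D611 → 3-byte form ED 98 91 at offsets 0–2.
U+1030F → 4-byte form F0 90 8C 8F at offsets 3–6.
U+29136 → 4-byte form F0 A9 84 B6 at offsets 7–10.
Offset 8 falls in char 3's range; it's byte 2 of F0 A9 84 B6 = 0xA9.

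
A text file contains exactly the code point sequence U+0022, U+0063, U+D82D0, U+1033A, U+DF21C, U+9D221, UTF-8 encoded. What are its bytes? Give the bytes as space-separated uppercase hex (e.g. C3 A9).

22 63 F3 98 8B 90 F0 90 8C BA F3 9F 88 9C F2 9D 88 A1

U+0022: 1-byte form → 22.
U+0063: 1-byte form → 63.
U+D82D0: 4-byte form → F3 98 8B 90.
U+1033A: 4-byte form → F0 90 8C BA.
U+DF21C: 4-byte form → F3 9F 88 9C.
U+9D221: 4-byte form → F2 9D 88 A1.
Concatenated (18 bytes): 22 63 F3 98 8B 90 F0 90 8C BA F3 9F 88 9C F2 9D 88 A1.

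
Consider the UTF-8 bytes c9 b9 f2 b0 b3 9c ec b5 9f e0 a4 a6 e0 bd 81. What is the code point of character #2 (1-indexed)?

U+B0CDC

Offset 0: leading byte 0xC9 = 11001001 → 2-byte char #1 = C9 B9.
Offset 2: leading byte 0xF2 = 11110010 → 4-byte char #2 = F2 B0 B3 9C.
Leading byte 0xF2 = 11110010 matches 11110xxx → 4-byte sequence.
Byte 1: 0xF2 = 11110010, payload 010 (3 bits).
Byte 2: 0xB0 = 10110000 (10xxxxxx ✓), payload 110000.
Byte 3: 0xB3 = 10110011 (10xxxxxx ✓), payload 110011.
Byte 4: 0x9C = 10011100 (10xxxxxx ✓), payload 011100.
Concatenate: 010110000110011011100 = 0xB0CDC (21 bits → U+B0CDC).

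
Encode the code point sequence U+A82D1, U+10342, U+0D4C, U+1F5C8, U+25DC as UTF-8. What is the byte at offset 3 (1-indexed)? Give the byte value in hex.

0x8B

1-indexed offset 3 is 0-indexed offset 2.
U+A82D1 → 4-byte form F2 A8 8B 91 at offsets 0–3.
Offset 2 falls in char 1's range; it's byte 3 of F2 A8 8B 91 = 0x8B.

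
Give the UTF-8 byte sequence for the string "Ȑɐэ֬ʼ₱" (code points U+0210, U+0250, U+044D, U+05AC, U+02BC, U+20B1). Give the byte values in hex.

U+0210: 2-byte form → C8 90.
U+0250: 2-byte form → C9 90.
U+044D: 2-byte form → D1 8D.
U+05AC: 2-byte form → D6 AC.
U+02BC: 2-byte form → CA BC.
U+20B1: 3-byte form → E2 82 B1.
Concatenated (13 bytes): C8 90 C9 90 D1 8D D6 AC CA BC E2 82 B1.

C8 90 C9 90 D1 8D D6 AC CA BC E2 82 B1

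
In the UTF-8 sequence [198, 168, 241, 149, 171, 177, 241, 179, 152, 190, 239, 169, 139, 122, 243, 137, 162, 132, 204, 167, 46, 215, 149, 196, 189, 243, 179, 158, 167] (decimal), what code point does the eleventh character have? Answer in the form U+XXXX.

Offset 0: leading byte 0xC6 = 11000110 → 2-byte char #1 = C6 A8.
Offset 2: leading byte 0xF1 = 11110001 → 4-byte char #2 = F1 95 AB B1.
Offset 6: leading byte 0xF1 = 11110001 → 4-byte char #3 = F1 B3 98 BE.
Offset 10: leading byte 0xEF = 11101111 → 3-byte char #4 = EF A9 8B.
Offset 13: leading byte 0x7A = 01111010 → 1-byte char #5 = 7A.
Offset 14: leading byte 0xF3 = 11110011 → 4-byte char #6 = F3 89 A2 84.
Offset 18: leading byte 0xCC = 11001100 → 2-byte char #7 = CC A7.
Offset 20: leading byte 0x2E = 00101110 → 1-byte char #8 = 2E.
Offset 21: leading byte 0xD7 = 11010111 → 2-byte char #9 = D7 95.
Offset 23: leading byte 0xC4 = 11000100 → 2-byte char #10 = C4 BD.
Offset 25: leading byte 0xF3 = 11110011 → 4-byte char #11 = F3 B3 9E A7.
Leading byte 0xF3 = 11110011 matches 11110xxx → 4-byte sequence.
Byte 1: 0xF3 = 11110011, payload 011 (3 bits).
Byte 2: 0xB3 = 10110011 (10xxxxxx ✓), payload 110011.
Byte 3: 0x9E = 10011110 (10xxxxxx ✓), payload 011110.
Byte 4: 0xA7 = 10100111 (10xxxxxx ✓), payload 100111.
Concatenate: 011110011011110100111 = 0xF37A7 (21 bits → U+F37A7).

U+F37A7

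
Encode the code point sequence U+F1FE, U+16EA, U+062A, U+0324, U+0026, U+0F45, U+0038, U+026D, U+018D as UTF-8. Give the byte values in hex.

EF 87 BE E1 9B AA D8 AA CC A4 26 E0 BD 85 38 C9 AD C6 8D

U+F1FE: 3-byte form → EF 87 BE.
U+16EA: 3-byte form → E1 9B AA.
U+062A: 2-byte form → D8 AA.
U+0324: 2-byte form → CC A4.
U+0026: 1-byte form → 26.
U+0F45: 3-byte form → E0 BD 85.
U+0038: 1-byte form → 38.
U+026D: 2-byte form → C9 AD.
U+018D: 2-byte form → C6 8D.
Concatenated (19 bytes): EF 87 BE E1 9B AA D8 AA CC A4 26 E0 BD 85 38 C9 AD C6 8D.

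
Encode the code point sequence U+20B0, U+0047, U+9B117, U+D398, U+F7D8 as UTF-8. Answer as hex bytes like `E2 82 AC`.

E2 82 B0 47 F2 9B 84 97 ED 8E 98 EF 9F 98

U+20B0: 3-byte form → E2 82 B0.
U+0047: 1-byte form → 47.
U+9B117: 4-byte form → F2 9B 84 97.
U+D398: 3-byte form → ED 8E 98.
U+F7D8: 3-byte form → EF 9F 98.
Concatenated (14 bytes): E2 82 B0 47 F2 9B 84 97 ED 8E 98 EF 9F 98.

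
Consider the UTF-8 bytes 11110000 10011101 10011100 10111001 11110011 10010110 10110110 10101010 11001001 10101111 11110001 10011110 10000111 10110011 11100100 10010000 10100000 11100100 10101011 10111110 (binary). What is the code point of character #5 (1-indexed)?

Offset 0: leading byte 0xF0 = 11110000 → 4-byte char #1 = F0 9D 9C B9.
Offset 4: leading byte 0xF3 = 11110011 → 4-byte char #2 = F3 96 B6 AA.
Offset 8: leading byte 0xC9 = 11001001 → 2-byte char #3 = C9 AF.
Offset 10: leading byte 0xF1 = 11110001 → 4-byte char #4 = F1 9E 87 B3.
Offset 14: leading byte 0xE4 = 11100100 → 3-byte char #5 = E4 90 A0.
Leading byte 0xE4 = 11100100 matches 1110xxxx → 3-byte sequence.
Byte 1: 0xE4 = 11100100, payload 0100 (4 bits).
Byte 2: 0x90 = 10010000 (10xxxxxx ✓), payload 010000.
Byte 3: 0xA0 = 10100000 (10xxxxxx ✓), payload 100000.
Concatenate: 0100010000100000 = 0x4420 (16 bits → U+4420).

U+4420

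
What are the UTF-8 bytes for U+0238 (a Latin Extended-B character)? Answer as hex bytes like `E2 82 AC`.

C8 B8

U+0238 = 0x238 = 568 decimal. In range U+0080–U+07FF → 2-byte form: 110xxxxx 10xxxxxx.
Binary (11 bits): 01000111000.
Split 5+6: 01000 | 111000.
Byte 1: 11001000 = 0xC8.
Byte 2: 10111000 = 0xB8.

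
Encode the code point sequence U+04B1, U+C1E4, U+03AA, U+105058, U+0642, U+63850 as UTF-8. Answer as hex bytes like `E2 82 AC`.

D2 B1 EC 87 A4 CE AA F4 85 81 98 D9 82 F1 A3 A1 90

U+04B1: 2-byte form → D2 B1.
U+C1E4: 3-byte form → EC 87 A4.
U+03AA: 2-byte form → CE AA.
U+105058: 4-byte form → F4 85 81 98.
U+0642: 2-byte form → D9 82.
U+63850: 4-byte form → F1 A3 A1 90.
Concatenated (17 bytes): D2 B1 EC 87 A4 CE AA F4 85 81 98 D9 82 F1 A3 A1 90.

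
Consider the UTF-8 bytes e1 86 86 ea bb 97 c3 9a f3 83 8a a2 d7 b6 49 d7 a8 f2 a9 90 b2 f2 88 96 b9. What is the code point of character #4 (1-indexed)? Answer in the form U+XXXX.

Offset 0: leading byte 0xE1 = 11100001 → 3-byte char #1 = E1 86 86.
Offset 3: leading byte 0xEA = 11101010 → 3-byte char #2 = EA BB 97.
Offset 6: leading byte 0xC3 = 11000011 → 2-byte char #3 = C3 9A.
Offset 8: leading byte 0xF3 = 11110011 → 4-byte char #4 = F3 83 8A A2.
Leading byte 0xF3 = 11110011 matches 11110xxx → 4-byte sequence.
Byte 1: 0xF3 = 11110011, payload 011 (3 bits).
Byte 2: 0x83 = 10000011 (10xxxxxx ✓), payload 000011.
Byte 3: 0x8A = 10001010 (10xxxxxx ✓), payload 001010.
Byte 4: 0xA2 = 10100010 (10xxxxxx ✓), payload 100010.
Concatenate: 011000011001010100010 = 0xC32A2 (21 bits → U+C32A2).

U+C32A2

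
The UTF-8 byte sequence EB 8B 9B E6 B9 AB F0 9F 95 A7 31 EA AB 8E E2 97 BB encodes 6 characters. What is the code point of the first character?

U+B2DB

Offset 0: leading byte 0xEB = 11101011 → 3-byte char #1 = EB 8B 9B.
Leading byte 0xEB = 11101011 matches 1110xxxx → 3-byte sequence.
Byte 1: 0xEB = 11101011, payload 1011 (4 bits).
Byte 2: 0x8B = 10001011 (10xxxxxx ✓), payload 001011.
Byte 3: 0x9B = 10011011 (10xxxxxx ✓), payload 011011.
Concatenate: 1011001011011011 = 0xB2DB (16 bits → U+B2DB).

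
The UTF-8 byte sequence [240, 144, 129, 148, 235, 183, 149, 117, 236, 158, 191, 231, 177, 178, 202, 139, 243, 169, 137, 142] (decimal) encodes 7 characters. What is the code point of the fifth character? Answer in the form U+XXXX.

U+7C72

Offset 0: leading byte 0xF0 = 11110000 → 4-byte char #1 = F0 90 81 94.
Offset 4: leading byte 0xEB = 11101011 → 3-byte char #2 = EB B7 95.
Offset 7: leading byte 0x75 = 01110101 → 1-byte char #3 = 75.
Offset 8: leading byte 0xEC = 11101100 → 3-byte char #4 = EC 9E BF.
Offset 11: leading byte 0xE7 = 11100111 → 3-byte char #5 = E7 B1 B2.
Leading byte 0xE7 = 11100111 matches 1110xxxx → 3-byte sequence.
Byte 1: 0xE7 = 11100111, payload 0111 (4 bits).
Byte 2: 0xB1 = 10110001 (10xxxxxx ✓), payload 110001.
Byte 3: 0xB2 = 10110010 (10xxxxxx ✓), payload 110010.
Concatenate: 0111110001110010 = 0x7C72 (16 bits → U+7C72).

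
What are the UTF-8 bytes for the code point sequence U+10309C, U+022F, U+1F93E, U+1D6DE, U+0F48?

F4 83 82 9C C8 AF F0 9F A4 BE F0 9D 9B 9E E0 BD 88

U+10309C: 4-byte form → F4 83 82 9C.
U+022F: 2-byte form → C8 AF.
U+1F93E: 4-byte form → F0 9F A4 BE.
U+1D6DE: 4-byte form → F0 9D 9B 9E.
U+0F48: 3-byte form → E0 BD 88.
Concatenated (17 bytes): F4 83 82 9C C8 AF F0 9F A4 BE F0 9D 9B 9E E0 BD 88.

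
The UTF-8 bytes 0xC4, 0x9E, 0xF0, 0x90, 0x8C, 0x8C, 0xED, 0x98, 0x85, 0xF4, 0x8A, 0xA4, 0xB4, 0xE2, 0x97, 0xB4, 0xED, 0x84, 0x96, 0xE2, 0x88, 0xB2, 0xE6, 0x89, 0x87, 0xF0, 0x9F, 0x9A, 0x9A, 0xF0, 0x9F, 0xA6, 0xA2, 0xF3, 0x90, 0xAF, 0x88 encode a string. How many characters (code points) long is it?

Byte at offset 0: 0xC4 = 11000100 → 2-byte char (#1). Advance 2.
Byte at offset 2: 0xF0 = 11110000 → 4-byte char (#2). Advance 4.
Byte at offset 6: 0xED = 11101101 → 3-byte char (#3). Advance 3.
Byte at offset 9: 0xF4 = 11110100 → 4-byte char (#4). Advance 4.
Byte at offset 13: 0xE2 = 11100010 → 3-byte char (#5). Advance 3.
Byte at offset 16: 0xED = 11101101 → 3-byte char (#6). Advance 3.
Byte at offset 19: 0xE2 = 11100010 → 3-byte char (#7). Advance 3.
Byte at offset 22: 0xE6 = 11100110 → 3-byte char (#8). Advance 3.
Byte at offset 25: 0xF0 = 11110000 → 4-byte char (#9). Advance 4.
Byte at offset 29: 0xF0 = 11110000 → 4-byte char (#10). Advance 4.
Byte at offset 33: 0xF3 = 11110011 → 4-byte char (#11). Advance 4.
Reached end at offset 37 after 11 code points.

11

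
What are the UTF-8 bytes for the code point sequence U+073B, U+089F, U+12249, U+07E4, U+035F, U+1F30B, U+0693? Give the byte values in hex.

DC BB E0 A2 9F F0 92 89 89 DF A4 CD 9F F0 9F 8C 8B DA 93

U+073B: 2-byte form → DC BB.
U+089F: 3-byte form → E0 A2 9F.
U+12249: 4-byte form → F0 92 89 89.
U+07E4: 2-byte form → DF A4.
U+035F: 2-byte form → CD 9F.
U+1F30B: 4-byte form → F0 9F 8C 8B.
U+0693: 2-byte form → DA 93.
Concatenated (19 bytes): DC BB E0 A2 9F F0 92 89 89 DF A4 CD 9F F0 9F 8C 8B DA 93.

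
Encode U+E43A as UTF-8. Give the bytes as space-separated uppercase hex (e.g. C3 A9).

U+E43A = 0xE43A = 58426 decimal. In range U+0800–U+FFFF → 3-byte form: 1110xxxx 10xxxxxx 10xxxxxx.
Binary (16 bits): 1110010000111010.
Split 4+6+6: 1110 | 010000 | 111010.
Byte 1: 11101110 = 0xEE.
Byte 2: 10010000 = 0x90.
Byte 3: 10111010 = 0xBA.

EE 90 BA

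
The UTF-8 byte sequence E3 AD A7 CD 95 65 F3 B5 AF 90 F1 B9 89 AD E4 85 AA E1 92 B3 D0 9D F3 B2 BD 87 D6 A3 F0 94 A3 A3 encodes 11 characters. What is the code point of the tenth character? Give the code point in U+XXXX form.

U+05A3

Offset 0: leading byte 0xE3 = 11100011 → 3-byte char #1 = E3 AD A7.
Offset 3: leading byte 0xCD = 11001101 → 2-byte char #2 = CD 95.
Offset 5: leading byte 0x65 = 01100101 → 1-byte char #3 = 65.
Offset 6: leading byte 0xF3 = 11110011 → 4-byte char #4 = F3 B5 AF 90.
Offset 10: leading byte 0xF1 = 11110001 → 4-byte char #5 = F1 B9 89 AD.
Offset 14: leading byte 0xE4 = 11100100 → 3-byte char #6 = E4 85 AA.
Offset 17: leading byte 0xE1 = 11100001 → 3-byte char #7 = E1 92 B3.
Offset 20: leading byte 0xD0 = 11010000 → 2-byte char #8 = D0 9D.
Offset 22: leading byte 0xF3 = 11110011 → 4-byte char #9 = F3 B2 BD 87.
Offset 26: leading byte 0xD6 = 11010110 → 2-byte char #10 = D6 A3.
Leading byte 0xD6 = 11010110 matches 110xxxxx → 2-byte sequence.
Byte 1: 0xD6 = 11010110, payload 10110 (5 bits).
Byte 2: 0xA3 = 10100011 (10xxxxxx ✓), payload 100011.
Concatenate: 10110100011 = 0x5A3 (11 bits → U+05A3).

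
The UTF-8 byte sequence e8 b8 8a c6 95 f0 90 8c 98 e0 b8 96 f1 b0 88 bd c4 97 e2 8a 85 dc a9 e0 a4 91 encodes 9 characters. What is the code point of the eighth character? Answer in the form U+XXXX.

U+0729

Offset 0: leading byte 0xE8 = 11101000 → 3-byte char #1 = E8 B8 8A.
Offset 3: leading byte 0xC6 = 11000110 → 2-byte char #2 = C6 95.
Offset 5: leading byte 0xF0 = 11110000 → 4-byte char #3 = F0 90 8C 98.
Offset 9: leading byte 0xE0 = 11100000 → 3-byte char #4 = E0 B8 96.
Offset 12: leading byte 0xF1 = 11110001 → 4-byte char #5 = F1 B0 88 BD.
Offset 16: leading byte 0xC4 = 11000100 → 2-byte char #6 = C4 97.
Offset 18: leading byte 0xE2 = 11100010 → 3-byte char #7 = E2 8A 85.
Offset 21: leading byte 0xDC = 11011100 → 2-byte char #8 = DC A9.
Leading byte 0xDC = 11011100 matches 110xxxxx → 2-byte sequence.
Byte 1: 0xDC = 11011100, payload 11100 (5 bits).
Byte 2: 0xA9 = 10101001 (10xxxxxx ✓), payload 101001.
Concatenate: 11100101001 = 0x729 (11 bits → U+0729).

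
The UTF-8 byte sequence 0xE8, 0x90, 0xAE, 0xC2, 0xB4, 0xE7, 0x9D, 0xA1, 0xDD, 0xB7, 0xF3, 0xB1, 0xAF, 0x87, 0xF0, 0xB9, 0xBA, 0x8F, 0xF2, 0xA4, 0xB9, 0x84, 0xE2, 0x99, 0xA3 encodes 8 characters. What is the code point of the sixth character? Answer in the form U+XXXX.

Offset 0: leading byte 0xE8 = 11101000 → 3-byte char #1 = E8 90 AE.
Offset 3: leading byte 0xC2 = 11000010 → 2-byte char #2 = C2 B4.
Offset 5: leading byte 0xE7 = 11100111 → 3-byte char #3 = E7 9D A1.
Offset 8: leading byte 0xDD = 11011101 → 2-byte char #4 = DD B7.
Offset 10: leading byte 0xF3 = 11110011 → 4-byte char #5 = F3 B1 AF 87.
Offset 14: leading byte 0xF0 = 11110000 → 4-byte char #6 = F0 B9 BA 8F.
Leading byte 0xF0 = 11110000 matches 11110xxx → 4-byte sequence.
Byte 1: 0xF0 = 11110000, payload 000 (3 bits).
Byte 2: 0xB9 = 10111001 (10xxxxxx ✓), payload 111001.
Byte 3: 0xBA = 10111010 (10xxxxxx ✓), payload 111010.
Byte 4: 0x8F = 10001111 (10xxxxxx ✓), payload 001111.
Concatenate: 000111001111010001111 = 0x39E8F (21 bits → U+39E8F).

U+39E8F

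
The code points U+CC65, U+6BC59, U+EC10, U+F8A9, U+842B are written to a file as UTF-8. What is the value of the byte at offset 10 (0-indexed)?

U+CC65 → 3-byte form EC B1 A5 at offsets 0–2.
U+6BC59 → 4-byte form F1 AB B1 99 at offsets 3–6.
U+EC10 → 3-byte form EE B0 90 at offsets 7–9.
U+F8A9 → 3-byte form EF A2 A9 at offsets 10–12.
Offset 10 falls in char 4's range; it's byte 1 of EF A2 A9 = 0xEF.

0xEF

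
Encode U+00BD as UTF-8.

U+00BD = 0xBD = 189 decimal. In range U+0080–U+07FF → 2-byte form: 110xxxxx 10xxxxxx.
Binary (11 bits): 00010111101.
Split 5+6: 00010 | 111101.
Byte 1: 11000010 = 0xC2.
Byte 2: 10111101 = 0xBD.

C2 BD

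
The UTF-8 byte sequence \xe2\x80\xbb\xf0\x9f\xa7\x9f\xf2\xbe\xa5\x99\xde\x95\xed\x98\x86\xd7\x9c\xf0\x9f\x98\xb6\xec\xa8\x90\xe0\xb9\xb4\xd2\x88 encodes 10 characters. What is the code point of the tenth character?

U+0488

Offset 0: leading byte 0xE2 = 11100010 → 3-byte char #1 = E2 80 BB.
Offset 3: leading byte 0xF0 = 11110000 → 4-byte char #2 = F0 9F A7 9F.
Offset 7: leading byte 0xF2 = 11110010 → 4-byte char #3 = F2 BE A5 99.
Offset 11: leading byte 0xDE = 11011110 → 2-byte char #4 = DE 95.
Offset 13: leading byte 0xED = 11101101 → 3-byte char #5 = ED 98 86.
Offset 16: leading byte 0xD7 = 11010111 → 2-byte char #6 = D7 9C.
Offset 18: leading byte 0xF0 = 11110000 → 4-byte char #7 = F0 9F 98 B6.
Offset 22: leading byte 0xEC = 11101100 → 3-byte char #8 = EC A8 90.
Offset 25: leading byte 0xE0 = 11100000 → 3-byte char #9 = E0 B9 B4.
Offset 28: leading byte 0xD2 = 11010010 → 2-byte char #10 = D2 88.
Leading byte 0xD2 = 11010010 matches 110xxxxx → 2-byte sequence.
Byte 1: 0xD2 = 11010010, payload 10010 (5 bits).
Byte 2: 0x88 = 10001000 (10xxxxxx ✓), payload 001000.
Concatenate: 10010001000 = 0x488 (11 bits → U+0488).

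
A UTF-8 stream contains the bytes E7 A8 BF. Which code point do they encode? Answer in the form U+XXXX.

Leading byte 0xE7 = 11100111 matches 1110xxxx → 3-byte sequence.
Byte 1: 0xE7 = 11100111, payload 0111 (4 bits).
Byte 2: 0xA8 = 10101000 (10xxxxxx ✓), payload 101000.
Byte 3: 0xBF = 10111111 (10xxxxxx ✓), payload 111111.
Concatenate: 0111101000111111 = 0x7A3F (16 bits → U+7A3F).

U+7A3F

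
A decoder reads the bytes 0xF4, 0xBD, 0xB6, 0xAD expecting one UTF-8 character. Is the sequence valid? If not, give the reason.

Leading byte 0xF4 = 11110100 → 4-byte form.
Payload = 0x13DDAD, which exceeds U+10FFFF, the maximum Unicode code point. (Leading bytes F5–FF, or F4 followed by ≥ 0x90, are invalid.)

invalid (encodes a value above U+10FFFF)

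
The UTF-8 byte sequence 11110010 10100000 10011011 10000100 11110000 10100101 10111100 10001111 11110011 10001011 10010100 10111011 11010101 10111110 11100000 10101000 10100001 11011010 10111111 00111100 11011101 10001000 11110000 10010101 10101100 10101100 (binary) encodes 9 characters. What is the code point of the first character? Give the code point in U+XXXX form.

Offset 0: leading byte 0xF2 = 11110010 → 4-byte char #1 = F2 A0 9B 84.
Leading byte 0xF2 = 11110010 matches 11110xxx → 4-byte sequence.
Byte 1: 0xF2 = 11110010, payload 010 (3 bits).
Byte 2: 0xA0 = 10100000 (10xxxxxx ✓), payload 100000.
Byte 3: 0x9B = 10011011 (10xxxxxx ✓), payload 011011.
Byte 4: 0x84 = 10000100 (10xxxxxx ✓), payload 000100.
Concatenate: 010100000011011000100 = 0xA06C4 (21 bits → U+A06C4).

U+A06C4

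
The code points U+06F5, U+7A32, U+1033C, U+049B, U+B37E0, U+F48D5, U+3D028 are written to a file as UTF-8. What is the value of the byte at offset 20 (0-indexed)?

U+06F5 → 2-byte form DB B5 at offsets 0–1.
U+7A32 → 3-byte form E7 A8 B2 at offsets 2–4.
U+1033C → 4-byte form F0 90 8C BC at offsets 5–8.
U+049B → 2-byte form D2 9B at offsets 9–10.
U+B37E0 → 4-byte form F2 B3 9F A0 at offsets 11–14.
U+F48D5 → 4-byte form F3 B4 A3 95 at offsets 15–18.
U+3D028 → 4-byte form F0 BD 80 A8 at offsets 19–22.
Offset 20 falls in char 7's range; it's byte 2 of F0 BD 80 A8 = 0xBD.

0xBD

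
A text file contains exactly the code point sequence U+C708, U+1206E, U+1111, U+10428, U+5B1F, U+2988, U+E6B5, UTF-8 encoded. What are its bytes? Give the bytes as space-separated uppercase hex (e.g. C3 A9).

EC 9C 88 F0 92 81 AE E1 84 91 F0 90 90 A8 E5 AC 9F E2 A6 88 EE 9A B5

U+C708: 3-byte form → EC 9C 88.
U+1206E: 4-byte form → F0 92 81 AE.
U+1111: 3-byte form → E1 84 91.
U+10428: 4-byte form → F0 90 90 A8.
U+5B1F: 3-byte form → E5 AC 9F.
U+2988: 3-byte form → E2 A6 88.
U+E6B5: 3-byte form → EE 9A B5.
Concatenated (23 bytes): EC 9C 88 F0 92 81 AE E1 84 91 F0 90 90 A8 E5 AC 9F E2 A6 88 EE 9A B5.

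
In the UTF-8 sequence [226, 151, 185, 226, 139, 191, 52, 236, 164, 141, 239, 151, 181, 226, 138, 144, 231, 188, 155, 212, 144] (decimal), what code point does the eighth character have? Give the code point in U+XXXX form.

U+0510

Offset 0: leading byte 0xE2 = 11100010 → 3-byte char #1 = E2 97 B9.
Offset 3: leading byte 0xE2 = 11100010 → 3-byte char #2 = E2 8B BF.
Offset 6: leading byte 0x34 = 00110100 → 1-byte char #3 = 34.
Offset 7: leading byte 0xEC = 11101100 → 3-byte char #4 = EC A4 8D.
Offset 10: leading byte 0xEF = 11101111 → 3-byte char #5 = EF 97 B5.
Offset 13: leading byte 0xE2 = 11100010 → 3-byte char #6 = E2 8A 90.
Offset 16: leading byte 0xE7 = 11100111 → 3-byte char #7 = E7 BC 9B.
Offset 19: leading byte 0xD4 = 11010100 → 2-byte char #8 = D4 90.
Leading byte 0xD4 = 11010100 matches 110xxxxx → 2-byte sequence.
Byte 1: 0xD4 = 11010100, payload 10100 (5 bits).
Byte 2: 0x90 = 10010000 (10xxxxxx ✓), payload 010000.
Concatenate: 10100010000 = 0x510 (11 bits → U+0510).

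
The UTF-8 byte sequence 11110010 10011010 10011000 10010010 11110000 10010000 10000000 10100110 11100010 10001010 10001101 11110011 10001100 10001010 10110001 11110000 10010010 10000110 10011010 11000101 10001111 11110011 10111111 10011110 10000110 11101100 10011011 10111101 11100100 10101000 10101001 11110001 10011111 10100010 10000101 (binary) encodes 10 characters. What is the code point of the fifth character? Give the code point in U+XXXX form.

U+1219A

Offset 0: leading byte 0xF2 = 11110010 → 4-byte char #1 = F2 9A 98 92.
Offset 4: leading byte 0xF0 = 11110000 → 4-byte char #2 = F0 90 80 A6.
Offset 8: leading byte 0xE2 = 11100010 → 3-byte char #3 = E2 8A 8D.
Offset 11: leading byte 0xF3 = 11110011 → 4-byte char #4 = F3 8C 8A B1.
Offset 15: leading byte 0xF0 = 11110000 → 4-byte char #5 = F0 92 86 9A.
Leading byte 0xF0 = 11110000 matches 11110xxx → 4-byte sequence.
Byte 1: 0xF0 = 11110000, payload 000 (3 bits).
Byte 2: 0x92 = 10010010 (10xxxxxx ✓), payload 010010.
Byte 3: 0x86 = 10000110 (10xxxxxx ✓), payload 000110.
Byte 4: 0x9A = 10011010 (10xxxxxx ✓), payload 011010.
Concatenate: 000010010000110011010 = 0x1219A (21 bits → U+1219A).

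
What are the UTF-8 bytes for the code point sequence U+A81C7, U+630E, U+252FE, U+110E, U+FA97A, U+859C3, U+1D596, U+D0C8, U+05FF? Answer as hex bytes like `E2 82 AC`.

U+A81C7: 4-byte form → F2 A8 87 87.
U+630E: 3-byte form → E6 8C 8E.
U+252FE: 4-byte form → F0 A5 8B BE.
U+110E: 3-byte form → E1 84 8E.
U+FA97A: 4-byte form → F3 BA A5 BA.
U+859C3: 4-byte form → F2 85 A7 83.
U+1D596: 4-byte form → F0 9D 96 96.
U+D0C8: 3-byte form → ED 83 88.
U+05FF: 2-byte form → D7 BF.
Concatenated (31 bytes): F2 A8 87 87 E6 8C 8E F0 A5 8B BE E1 84 8E F3 BA A5 BA F2 85 A7 83 F0 9D 96 96 ED 83 88 D7 BF.

F2 A8 87 87 E6 8C 8E F0 A5 8B BE E1 84 8E F3 BA A5 BA F2 85 A7 83 F0 9D 96 96 ED 83 88 D7 BF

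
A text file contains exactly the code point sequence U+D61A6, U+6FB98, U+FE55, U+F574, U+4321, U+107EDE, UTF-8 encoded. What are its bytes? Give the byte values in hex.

U+D61A6: 4-byte form → F3 96 86 A6.
U+6FB98: 4-byte form → F1 AF AE 98.
U+FE55: 3-byte form → EF B9 95.
U+F574: 3-byte form → EF 95 B4.
U+4321: 3-byte form → E4 8C A1.
U+107EDE: 4-byte form → F4 87 BB 9E.
Concatenated (21 bytes): F3 96 86 A6 F1 AF AE 98 EF B9 95 EF 95 B4 E4 8C A1 F4 87 BB 9E.

F3 96 86 A6 F1 AF AE 98 EF B9 95 EF 95 B4 E4 8C A1 F4 87 BB 9E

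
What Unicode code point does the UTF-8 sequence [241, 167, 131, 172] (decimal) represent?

Leading byte 0xF1 = 11110001 matches 11110xxx → 4-byte sequence.
Byte 1: 0xF1 = 11110001, payload 001 (3 bits).
Byte 2: 0xA7 = 10100111 (10xxxxxx ✓), payload 100111.
Byte 3: 0x83 = 10000011 (10xxxxxx ✓), payload 000011.
Byte 4: 0xAC = 10101100 (10xxxxxx ✓), payload 101100.
Concatenate: 001100111000011101100 = 0x670EC (21 bits → U+670EC).

U+670EC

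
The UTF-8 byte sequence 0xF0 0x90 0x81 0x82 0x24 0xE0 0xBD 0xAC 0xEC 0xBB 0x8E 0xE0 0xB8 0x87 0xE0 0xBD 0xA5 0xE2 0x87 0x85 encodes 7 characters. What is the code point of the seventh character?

U+21C5

Offset 0: leading byte 0xF0 = 11110000 → 4-byte char #1 = F0 90 81 82.
Offset 4: leading byte 0x24 = 00100100 → 1-byte char #2 = 24.
Offset 5: leading byte 0xE0 = 11100000 → 3-byte char #3 = E0 BD AC.
Offset 8: leading byte 0xEC = 11101100 → 3-byte char #4 = EC BB 8E.
Offset 11: leading byte 0xE0 = 11100000 → 3-byte char #5 = E0 B8 87.
Offset 14: leading byte 0xE0 = 11100000 → 3-byte char #6 = E0 BD A5.
Offset 17: leading byte 0xE2 = 11100010 → 3-byte char #7 = E2 87 85.
Leading byte 0xE2 = 11100010 matches 1110xxxx → 3-byte sequence.
Byte 1: 0xE2 = 11100010, payload 0010 (4 bits).
Byte 2: 0x87 = 10000111 (10xxxxxx ✓), payload 000111.
Byte 3: 0x85 = 10000101 (10xxxxxx ✓), payload 000101.
Concatenate: 0010000111000101 = 0x21C5 (16 bits → U+21C5).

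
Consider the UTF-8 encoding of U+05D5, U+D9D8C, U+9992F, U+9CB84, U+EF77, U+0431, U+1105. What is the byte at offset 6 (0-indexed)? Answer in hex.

U+05D5 → 2-byte form D7 95 at offsets 0–1.
U+D9D8C → 4-byte form F3 99 B6 8C at offsets 2–5.
U+9992F → 4-byte form F2 99 A4 AF at offsets 6–9.
Offset 6 falls in char 3's range; it's byte 1 of F2 99 A4 AF = 0xF2.

0xF2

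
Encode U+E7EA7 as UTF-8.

U+E7EA7 = 0xE7EA7 = 949927 decimal. In range U+10000–U+10FFFF → 4-byte form: 11110xxx 10xxxxxx 10xxxxxx 10xxxxxx.
Binary (21 bits): 011100111111010100111.
Split 3+6+6+6: 011 | 100111 | 111010 | 100111.
Byte 1: 11110011 = 0xF3.
Byte 2: 10100111 = 0xA7.
Byte 3: 10111010 = 0xBA.
Byte 4: 10100111 = 0xA7.

F3 A7 BA A7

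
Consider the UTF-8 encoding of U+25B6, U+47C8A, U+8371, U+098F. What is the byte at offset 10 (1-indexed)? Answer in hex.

0xB1

1-indexed offset 10 is 0-indexed offset 9.
U+25B6 → 3-byte form E2 96 B6 at offsets 0–2.
U+47C8A → 4-byte form F1 87 B2 8A at offsets 3–6.
U+8371 → 3-byte form E8 8D B1 at offsets 7–9.
Offset 9 falls in char 3's range; it's byte 3 of E8 8D B1 = 0xB1.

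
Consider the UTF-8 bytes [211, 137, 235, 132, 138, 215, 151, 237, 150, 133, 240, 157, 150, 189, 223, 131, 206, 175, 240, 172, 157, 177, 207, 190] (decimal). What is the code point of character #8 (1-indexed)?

U+2C771

Offset 0: leading byte 0xD3 = 11010011 → 2-byte char #1 = D3 89.
Offset 2: leading byte 0xEB = 11101011 → 3-byte char #2 = EB 84 8A.
Offset 5: leading byte 0xD7 = 11010111 → 2-byte char #3 = D7 97.
Offset 7: leading byte 0xED = 11101101 → 3-byte char #4 = ED 96 85.
Offset 10: leading byte 0xF0 = 11110000 → 4-byte char #5 = F0 9D 96 BD.
Offset 14: leading byte 0xDF = 11011111 → 2-byte char #6 = DF 83.
Offset 16: leading byte 0xCE = 11001110 → 2-byte char #7 = CE AF.
Offset 18: leading byte 0xF0 = 11110000 → 4-byte char #8 = F0 AC 9D B1.
Leading byte 0xF0 = 11110000 matches 11110xxx → 4-byte sequence.
Byte 1: 0xF0 = 11110000, payload 000 (3 bits).
Byte 2: 0xAC = 10101100 (10xxxxxx ✓), payload 101100.
Byte 3: 0x9D = 10011101 (10xxxxxx ✓), payload 011101.
Byte 4: 0xB1 = 10110001 (10xxxxxx ✓), payload 110001.
Concatenate: 000101100011101110001 = 0x2C771 (21 bits → U+2C771).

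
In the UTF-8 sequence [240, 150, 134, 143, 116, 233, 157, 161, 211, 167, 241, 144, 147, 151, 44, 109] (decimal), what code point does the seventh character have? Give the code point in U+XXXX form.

U+006D

Offset 0: leading byte 0xF0 = 11110000 → 4-byte char #1 = F0 96 86 8F.
Offset 4: leading byte 0x74 = 01110100 → 1-byte char #2 = 74.
Offset 5: leading byte 0xE9 = 11101001 → 3-byte char #3 = E9 9D A1.
Offset 8: leading byte 0xD3 = 11010011 → 2-byte char #4 = D3 A7.
Offset 10: leading byte 0xF1 = 11110001 → 4-byte char #5 = F1 90 93 97.
Offset 14: leading byte 0x2C = 00101100 → 1-byte char #6 = 2C.
Offset 15: leading byte 0x6D = 01101101 → 1-byte char #7 = 6D.
Leading byte 0x6D = 01101101 matches 0xxxxxxx → 1-byte sequence.
Byte 1: 0x6D = 01101101, payload 1101101 (7 bits).
Concatenate: 1101101 = 0x6D (7 bits → U+006D).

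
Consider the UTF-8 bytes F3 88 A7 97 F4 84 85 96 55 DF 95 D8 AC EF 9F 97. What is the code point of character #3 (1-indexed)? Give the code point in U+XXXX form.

U+0055

Offset 0: leading byte 0xF3 = 11110011 → 4-byte char #1 = F3 88 A7 97.
Offset 4: leading byte 0xF4 = 11110100 → 4-byte char #2 = F4 84 85 96.
Offset 8: leading byte 0x55 = 01010101 → 1-byte char #3 = 55.
Leading byte 0x55 = 01010101 matches 0xxxxxxx → 1-byte sequence.
Byte 1: 0x55 = 01010101, payload 1010101 (7 bits).
Concatenate: 1010101 = 0x55 (7 bits → U+0055).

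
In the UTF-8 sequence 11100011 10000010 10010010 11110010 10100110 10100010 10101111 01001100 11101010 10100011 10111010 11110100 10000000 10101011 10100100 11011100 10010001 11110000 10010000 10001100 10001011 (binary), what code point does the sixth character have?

U+0711

Offset 0: leading byte 0xE3 = 11100011 → 3-byte char #1 = E3 82 92.
Offset 3: leading byte 0xF2 = 11110010 → 4-byte char #2 = F2 A6 A2 AF.
Offset 7: leading byte 0x4C = 01001100 → 1-byte char #3 = 4C.
Offset 8: leading byte 0xEA = 11101010 → 3-byte char #4 = EA A3 BA.
Offset 11: leading byte 0xF4 = 11110100 → 4-byte char #5 = F4 80 AB A4.
Offset 15: leading byte 0xDC = 11011100 → 2-byte char #6 = DC 91.
Leading byte 0xDC = 11011100 matches 110xxxxx → 2-byte sequence.
Byte 1: 0xDC = 11011100, payload 11100 (5 bits).
Byte 2: 0x91 = 10010001 (10xxxxxx ✓), payload 010001.
Concatenate: 11100010001 = 0x711 (11 bits → U+0711).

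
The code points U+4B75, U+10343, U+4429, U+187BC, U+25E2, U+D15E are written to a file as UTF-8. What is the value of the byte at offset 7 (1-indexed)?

0x83

1-indexed offset 7 is 0-indexed offset 6.
U+4B75 → 3-byte form E4 AD B5 at offsets 0–2.
U+10343 → 4-byte form F0 90 8D 83 at offsets 3–6.
Offset 6 falls in char 2's range; it's byte 4 of F0 90 8D 83 = 0x83.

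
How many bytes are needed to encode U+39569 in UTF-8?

U+39569 = 0x39569. UTF-8 uses 1 byte below 0x80, 2 below 0x800, 3 below 0x10000, 4 up to 0x10FFFF. 0x39569 is in U+10000–U+10FFFF → 4 bytes.

4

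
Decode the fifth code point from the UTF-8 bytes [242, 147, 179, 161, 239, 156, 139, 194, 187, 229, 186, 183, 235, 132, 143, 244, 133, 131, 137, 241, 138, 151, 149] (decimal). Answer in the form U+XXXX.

Offset 0: leading byte 0xF2 = 11110010 → 4-byte char #1 = F2 93 B3 A1.
Offset 4: leading byte 0xEF = 11101111 → 3-byte char #2 = EF 9C 8B.
Offset 7: leading byte 0xC2 = 11000010 → 2-byte char #3 = C2 BB.
Offset 9: leading byte 0xE5 = 11100101 → 3-byte char #4 = E5 BA B7.
Offset 12: leading byte 0xEB = 11101011 → 3-byte char #5 = EB 84 8F.
Leading byte 0xEB = 11101011 matches 1110xxxx → 3-byte sequence.
Byte 1: 0xEB = 11101011, payload 1011 (4 bits).
Byte 2: 0x84 = 10000100 (10xxxxxx ✓), payload 000100.
Byte 3: 0x8F = 10001111 (10xxxxxx ✓), payload 001111.
Concatenate: 1011000100001111 = 0xB10F (16 bits → U+B10F).

U+B10F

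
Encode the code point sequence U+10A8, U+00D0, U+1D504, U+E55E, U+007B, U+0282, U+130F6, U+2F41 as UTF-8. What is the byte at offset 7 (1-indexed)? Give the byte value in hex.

1-indexed offset 7 is 0-indexed offset 6.
U+10A8 → 3-byte form E1 82 A8 at offsets 0–2.
U+00D0 → 2-byte form C3 90 at offsets 3–4.
U+1D504 → 4-byte form F0 9D 94 84 at offsets 5–8.
Offset 6 falls in char 3's range; it's byte 2 of F0 9D 94 84 = 0x9D.

0x9D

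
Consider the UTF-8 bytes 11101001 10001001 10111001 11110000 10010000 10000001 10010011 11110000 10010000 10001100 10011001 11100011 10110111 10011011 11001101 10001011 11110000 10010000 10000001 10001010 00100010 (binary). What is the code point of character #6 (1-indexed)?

U+1004A

Offset 0: leading byte 0xE9 = 11101001 → 3-byte char #1 = E9 89 B9.
Offset 3: leading byte 0xF0 = 11110000 → 4-byte char #2 = F0 90 81 93.
Offset 7: leading byte 0xF0 = 11110000 → 4-byte char #3 = F0 90 8C 99.
Offset 11: leading byte 0xE3 = 11100011 → 3-byte char #4 = E3 B7 9B.
Offset 14: leading byte 0xCD = 11001101 → 2-byte char #5 = CD 8B.
Offset 16: leading byte 0xF0 = 11110000 → 4-byte char #6 = F0 90 81 8A.
Leading byte 0xF0 = 11110000 matches 11110xxx → 4-byte sequence.
Byte 1: 0xF0 = 11110000, payload 000 (3 bits).
Byte 2: 0x90 = 10010000 (10xxxxxx ✓), payload 010000.
Byte 3: 0x81 = 10000001 (10xxxxxx ✓), payload 000001.
Byte 4: 0x8A = 10001010 (10xxxxxx ✓), payload 001010.
Concatenate: 000010000000001001010 = 0x1004A (21 bits → U+1004A).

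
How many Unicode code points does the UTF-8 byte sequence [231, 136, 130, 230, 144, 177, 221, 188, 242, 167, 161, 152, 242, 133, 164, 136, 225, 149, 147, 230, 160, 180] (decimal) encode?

Byte at offset 0: 0xE7 = 11100111 → 3-byte char (#1). Advance 3.
Byte at offset 3: 0xE6 = 11100110 → 3-byte char (#2). Advance 3.
Byte at offset 6: 0xDD = 11011101 → 2-byte char (#3). Advance 2.
Byte at offset 8: 0xF2 = 11110010 → 4-byte char (#4). Advance 4.
Byte at offset 12: 0xF2 = 11110010 → 4-byte char (#5). Advance 4.
Byte at offset 16: 0xE1 = 11100001 → 3-byte char (#6). Advance 3.
Byte at offset 19: 0xE6 = 11100110 → 3-byte char (#7). Advance 3.
Reached end at offset 22 after 7 code points.

7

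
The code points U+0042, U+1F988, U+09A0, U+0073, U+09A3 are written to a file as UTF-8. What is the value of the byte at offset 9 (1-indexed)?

1-indexed offset 9 is 0-indexed offset 8.
U+0042 → 1-byte form 42 at offsets 0–0.
U+1F988 → 4-byte form F0 9F A6 88 at offsets 1–4.
U+09A0 → 3-byte form E0 A6 A0 at offsets 5–7.
U+0073 → 1-byte form 73 at offsets 8–8.
Offset 8 falls in char 4's range; it's byte 1 of 73 = 0x73.

0x73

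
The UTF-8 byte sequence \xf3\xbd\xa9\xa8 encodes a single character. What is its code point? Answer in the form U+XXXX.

Leading byte 0xF3 = 11110011 matches 11110xxx → 4-byte sequence.
Byte 1: 0xF3 = 11110011, payload 011 (3 bits).
Byte 2: 0xBD = 10111101 (10xxxxxx ✓), payload 111101.
Byte 3: 0xA9 = 10101001 (10xxxxxx ✓), payload 101001.
Byte 4: 0xA8 = 10101000 (10xxxxxx ✓), payload 101000.
Concatenate: 011111101101001101000 = 0xFDA68 (21 bits → U+FDA68).

U+FDA68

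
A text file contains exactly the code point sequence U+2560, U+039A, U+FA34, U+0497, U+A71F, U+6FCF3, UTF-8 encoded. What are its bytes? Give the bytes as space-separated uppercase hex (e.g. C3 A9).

E2 95 A0 CE 9A EF A8 B4 D2 97 EA 9C 9F F1 AF B3 B3

U+2560: 3-byte form → E2 95 A0.
U+039A: 2-byte form → CE 9A.
U+FA34: 3-byte form → EF A8 B4.
U+0497: 2-byte form → D2 97.
U+A71F: 3-byte form → EA 9C 9F.
U+6FCF3: 4-byte form → F1 AF B3 B3.
Concatenated (17 bytes): E2 95 A0 CE 9A EF A8 B4 D2 97 EA 9C 9F F1 AF B3 B3.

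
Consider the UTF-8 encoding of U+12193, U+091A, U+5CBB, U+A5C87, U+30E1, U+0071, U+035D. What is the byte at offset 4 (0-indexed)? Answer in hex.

0xE0

U+12193 → 4-byte form F0 92 86 93 at offsets 0–3.
U+091A → 3-byte form E0 A4 9A at offsets 4–6.
Offset 4 falls in char 2's range; it's byte 1 of E0 A4 9A = 0xE0.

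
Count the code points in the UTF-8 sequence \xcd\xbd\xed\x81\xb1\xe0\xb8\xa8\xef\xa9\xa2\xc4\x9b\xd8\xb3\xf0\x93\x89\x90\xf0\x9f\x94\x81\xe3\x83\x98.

Byte at offset 0: 0xCD = 11001101 → 2-byte char (#1). Advance 2.
Byte at offset 2: 0xED = 11101101 → 3-byte char (#2). Advance 3.
Byte at offset 5: 0xE0 = 11100000 → 3-byte char (#3). Advance 3.
Byte at offset 8: 0xEF = 11101111 → 3-byte char (#4). Advance 3.
Byte at offset 11: 0xC4 = 11000100 → 2-byte char (#5). Advance 2.
Byte at offset 13: 0xD8 = 11011000 → 2-byte char (#6). Advance 2.
Byte at offset 15: 0xF0 = 11110000 → 4-byte char (#7). Advance 4.
Byte at offset 19: 0xF0 = 11110000 → 4-byte char (#8). Advance 4.
Byte at offset 23: 0xE3 = 11100011 → 3-byte char (#9). Advance 3.
Reached end at offset 26 after 9 code points.

9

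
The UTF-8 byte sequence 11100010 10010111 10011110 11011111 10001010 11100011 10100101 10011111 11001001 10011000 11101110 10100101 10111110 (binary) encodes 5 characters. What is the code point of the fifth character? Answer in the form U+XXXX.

U+E97E

Offset 0: leading byte 0xE2 = 11100010 → 3-byte char #1 = E2 97 9E.
Offset 3: leading byte 0xDF = 11011111 → 2-byte char #2 = DF 8A.
Offset 5: leading byte 0xE3 = 11100011 → 3-byte char #3 = E3 A5 9F.
Offset 8: leading byte 0xC9 = 11001001 → 2-byte char #4 = C9 98.
Offset 10: leading byte 0xEE = 11101110 → 3-byte char #5 = EE A5 BE.
Leading byte 0xEE = 11101110 matches 1110xxxx → 3-byte sequence.
Byte 1: 0xEE = 11101110, payload 1110 (4 bits).
Byte 2: 0xA5 = 10100101 (10xxxxxx ✓), payload 100101.
Byte 3: 0xBE = 10111110 (10xxxxxx ✓), payload 111110.
Concatenate: 1110100101111110 = 0xE97E (16 bits → U+E97E).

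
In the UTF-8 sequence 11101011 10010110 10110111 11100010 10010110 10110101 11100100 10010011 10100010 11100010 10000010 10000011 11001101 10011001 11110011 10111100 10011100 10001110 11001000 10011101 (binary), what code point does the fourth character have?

Offset 0: leading byte 0xEB = 11101011 → 3-byte char #1 = EB 96 B7.
Offset 3: leading byte 0xE2 = 11100010 → 3-byte char #2 = E2 96 B5.
Offset 6: leading byte 0xE4 = 11100100 → 3-byte char #3 = E4 93 A2.
Offset 9: leading byte 0xE2 = 11100010 → 3-byte char #4 = E2 82 83.
Leading byte 0xE2 = 11100010 matches 1110xxxx → 3-byte sequence.
Byte 1: 0xE2 = 11100010, payload 0010 (4 bits).
Byte 2: 0x82 = 10000010 (10xxxxxx ✓), payload 000010.
Byte 3: 0x83 = 10000011 (10xxxxxx ✓), payload 000011.
Concatenate: 0010000010000011 = 0x2083 (16 bits → U+2083).

U+2083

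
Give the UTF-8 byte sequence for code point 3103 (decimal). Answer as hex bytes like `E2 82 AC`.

U+0C1F = 0xC1F = 3103 decimal. In range U+0800–U+FFFF → 3-byte form: 1110xxxx 10xxxxxx 10xxxxxx.
Binary (16 bits): 0000110000011111.
Split 4+6+6: 0000 | 110000 | 011111.
Byte 1: 11100000 = 0xE0.
Byte 2: 10110000 = 0xB0.
Byte 3: 10011111 = 0x9F.

E0 B0 9F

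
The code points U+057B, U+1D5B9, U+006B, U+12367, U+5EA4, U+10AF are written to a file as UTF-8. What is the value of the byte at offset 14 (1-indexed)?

1-indexed offset 14 is 0-indexed offset 13.
U+057B → 2-byte form D5 BB at offsets 0–1.
U+1D5B9 → 4-byte form F0 9D 96 B9 at offsets 2–5.
U+006B → 1-byte form 6B at offsets 6–6.
U+12367 → 4-byte form F0 92 8D A7 at offsets 7–10.
U+5EA4 → 3-byte form E5 BA A4 at offsets 11–13.
Offset 13 falls in char 5's range; it's byte 3 of E5 BA A4 = 0xA4.

0xA4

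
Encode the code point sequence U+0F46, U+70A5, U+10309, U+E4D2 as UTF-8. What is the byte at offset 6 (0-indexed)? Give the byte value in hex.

0xF0

U+0F46 → 3-byte form E0 BD 86 at offsets 0–2.
U+70A5 → 3-byte form E7 82 A5 at offsets 3–5.
U+10309 → 4-byte form F0 90 8C 89 at offsets 6–9.
Offset 6 falls in char 3's range; it's byte 1 of F0 90 8C 89 = 0xF0.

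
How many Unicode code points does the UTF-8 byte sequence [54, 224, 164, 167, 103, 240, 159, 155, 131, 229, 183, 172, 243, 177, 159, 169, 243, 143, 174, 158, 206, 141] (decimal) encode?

Byte at offset 0: 0x36 = 00110110 → 1-byte char (#1). Advance 1.
Byte at offset 1: 0xE0 = 11100000 → 3-byte char (#2). Advance 3.
Byte at offset 4: 0x67 = 01100111 → 1-byte char (#3). Advance 1.
Byte at offset 5: 0xF0 = 11110000 → 4-byte char (#4). Advance 4.
Byte at offset 9: 0xE5 = 11100101 → 3-byte char (#5). Advance 3.
Byte at offset 12: 0xF3 = 11110011 → 4-byte char (#6). Advance 4.
Byte at offset 16: 0xF3 = 11110011 → 4-byte char (#7). Advance 4.
Byte at offset 20: 0xCE = 11001110 → 2-byte char (#8). Advance 2.
Reached end at offset 22 after 8 code points.

8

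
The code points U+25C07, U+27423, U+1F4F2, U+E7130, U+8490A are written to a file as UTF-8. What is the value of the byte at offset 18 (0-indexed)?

U+25C07 → 4-byte form F0 A5 B0 87 at offsets 0–3.
U+27423 → 4-byte form F0 A7 90 A3 at offsets 4–7.
U+1F4F2 → 4-byte form F0 9F 93 B2 at offsets 8–11.
U+E7130 → 4-byte form F3 A7 84 B0 at offsets 12–15.
U+8490A → 4-byte form F2 84 A4 8A at offsets 16–19.
Offset 18 falls in char 5's range; it's byte 3 of F2 84 A4 8A = 0xA4.

0xA4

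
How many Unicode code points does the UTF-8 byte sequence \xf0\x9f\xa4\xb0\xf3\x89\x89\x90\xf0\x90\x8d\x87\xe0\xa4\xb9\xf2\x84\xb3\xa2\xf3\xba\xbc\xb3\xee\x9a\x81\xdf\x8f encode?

Byte at offset 0: 0xF0 = 11110000 → 4-byte char (#1). Advance 4.
Byte at offset 4: 0xF3 = 11110011 → 4-byte char (#2). Advance 4.
Byte at offset 8: 0xF0 = 11110000 → 4-byte char (#3). Advance 4.
Byte at offset 12: 0xE0 = 11100000 → 3-byte char (#4). Advance 3.
Byte at offset 15: 0xF2 = 11110010 → 4-byte char (#5). Advance 4.
Byte at offset 19: 0xF3 = 11110011 → 4-byte char (#6). Advance 4.
Byte at offset 23: 0xEE = 11101110 → 3-byte char (#7). Advance 3.
Byte at offset 26: 0xDF = 11011111 → 2-byte char (#8). Advance 2.
Reached end at offset 28 after 8 code points.

8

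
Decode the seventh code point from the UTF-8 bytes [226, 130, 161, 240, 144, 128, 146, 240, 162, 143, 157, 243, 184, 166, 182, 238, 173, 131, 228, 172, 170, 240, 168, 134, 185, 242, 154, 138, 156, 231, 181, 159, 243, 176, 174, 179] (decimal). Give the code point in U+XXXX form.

U+281B9

Offset 0: leading byte 0xE2 = 11100010 → 3-byte char #1 = E2 82 A1.
Offset 3: leading byte 0xF0 = 11110000 → 4-byte char #2 = F0 90 80 92.
Offset 7: leading byte 0xF0 = 11110000 → 4-byte char #3 = F0 A2 8F 9D.
Offset 11: leading byte 0xF3 = 11110011 → 4-byte char #4 = F3 B8 A6 B6.
Offset 15: leading byte 0xEE = 11101110 → 3-byte char #5 = EE AD 83.
Offset 18: leading byte 0xE4 = 11100100 → 3-byte char #6 = E4 AC AA.
Offset 21: leading byte 0xF0 = 11110000 → 4-byte char #7 = F0 A8 86 B9.
Leading byte 0xF0 = 11110000 matches 11110xxx → 4-byte sequence.
Byte 1: 0xF0 = 11110000, payload 000 (3 bits).
Byte 2: 0xA8 = 10101000 (10xxxxxx ✓), payload 101000.
Byte 3: 0x86 = 10000110 (10xxxxxx ✓), payload 000110.
Byte 4: 0xB9 = 10111001 (10xxxxxx ✓), payload 111001.
Concatenate: 000101000000110111001 = 0x281B9 (21 bits → U+281B9).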